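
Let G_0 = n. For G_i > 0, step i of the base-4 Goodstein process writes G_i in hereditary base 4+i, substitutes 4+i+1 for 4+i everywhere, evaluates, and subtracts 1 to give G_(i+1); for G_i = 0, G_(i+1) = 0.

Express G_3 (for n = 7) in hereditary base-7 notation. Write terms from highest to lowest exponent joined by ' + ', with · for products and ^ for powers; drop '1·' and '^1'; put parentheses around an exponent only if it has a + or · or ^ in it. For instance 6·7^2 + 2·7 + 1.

7

step 0: 7 = 4 + 3; sub 5 for 4: 5 + 3; = 8; G_1 = 8−1 = 7
step 1: 7 = 5 + 2; sub 6 for 5: 6 + 2; = 8; G_2 = 8−1 = 7
step 2: 7 = 6 + 1; sub 7 for 6: 7 + 1; = 8; G_3 = 8−1 = 7
step 3: 7 = 7; sub 8 for 7: 8; = 8; G_4 = 8−1 = 7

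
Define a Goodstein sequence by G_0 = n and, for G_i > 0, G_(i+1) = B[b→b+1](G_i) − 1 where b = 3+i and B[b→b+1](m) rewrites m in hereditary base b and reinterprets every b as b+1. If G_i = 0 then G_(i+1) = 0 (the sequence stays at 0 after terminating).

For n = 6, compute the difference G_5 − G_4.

G_0=6  [base 3] 2·3  →[3↦4]→  2·4 = 8  −1 ⇒ G_1=7
G_1=7  [base 4] 4 + 3  →[4↦5]→  5 + 3 = 8  −1 ⇒ G_2=7
G_2=7  [base 5] 5 + 2  →[5↦6]→  6 + 2 = 8  −1 ⇒ G_3=7
G_3=7  [base 6] 6 + 1  →[6↦7]→  7 + 1 = 8  −1 ⇒ G_4=7
G_4=7  [base 7] 7  →[7↦8]→  8 = 8  −1 ⇒ G_5=7

0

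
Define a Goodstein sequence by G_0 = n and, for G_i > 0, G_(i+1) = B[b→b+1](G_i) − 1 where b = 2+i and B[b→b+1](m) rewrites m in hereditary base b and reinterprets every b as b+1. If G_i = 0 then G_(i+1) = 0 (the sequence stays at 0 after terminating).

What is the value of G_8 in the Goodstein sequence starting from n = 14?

100000555551

14 —HB2→ 2^(2 + 1) + 2^2 + 2 —bump→ 3^(3 + 1) + 3^3 + 3 = 111 —(−1)→ 110
110 —HB3→ 3^(3 + 1) + 3^3 + 2 —bump→ 4^(4 + 1) + 4^4 + 2 = 1282 —(−1)→ 1281
1281 —HB4→ 4^(4 + 1) + 4^4 + 1 —bump→ 5^(5 + 1) + 5^5 + 1 = 18751 —(−1)→ 18750
18750 —HB5→ 5^(5 + 1) + 5^5 —bump→ 6^(6 + 1) + 6^6 = 326592 —(−1)→ 326591
326591 —HB6→ 6^(6 + 1) + 5·6^5 + 5·6^4 + 5·6^3 + 5·6^2 + 5·6 + 5 —bump→ 7^(7 + 1) + 5·7^5 + 5·7^4 + 5·7^3 + 5·7^2 + 5·7 + 5 = 5862841 —(−1)→ 5862840
5862840 —HB7→ 7^(7 + 1) + 5·7^5 + 5·7^4 + 5·7^3 + 5·7^2 + 5·7 + 4 —bump→ 8^(8 + 1) + 5·8^5 + 5·8^4 + 5·8^3 + 5·8^2 + 5·8 + 4 = 134404972 —(−1)→ 134404971
134404971 —HB8→ 8^(8 + 1) + 5·8^5 + 5·8^4 + 5·8^3 + 5·8^2 + 5·8 + 3 —bump→ 9^(9 + 1) + 5·9^5 + 5·9^4 + 5·9^3 + 5·9^2 + 5·9 + 3 = 3487116549 —(−1)→ 3487116548
3487116548 —HB9→ 9^(9 + 1) + 5·9^5 + 5·9^4 + 5·9^3 + 5·9^2 + 5·9 + 2 —bump→ 10^(10 + 1) + 5·10^5 + 5·10^4 + 5·10^3 + 5·10^2 + 5·10 + 2 = 100000555552 —(−1)→ 100000555551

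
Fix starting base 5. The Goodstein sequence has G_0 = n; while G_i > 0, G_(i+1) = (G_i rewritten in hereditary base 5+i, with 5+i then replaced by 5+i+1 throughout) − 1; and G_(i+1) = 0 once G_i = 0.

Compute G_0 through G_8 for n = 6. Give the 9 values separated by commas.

6, 6, 6, 5, 4, 3, 2, 1, 0

G_0=6  [base 5] 5 + 1  →[5↦6]→  6 + 1 = 7  −1 ⇒ G_1=6
G_1=6  [base 6] 6  →[6↦7]→  7 = 7  −1 ⇒ G_2=6
G_2=6  [base 7] 6  →[7↦8]→  6 = 6  −1 ⇒ G_3=5
G_3=5  [base 8] 5  →[8↦9]→  5 = 5  −1 ⇒ G_4=4
G_4=4  [base 9] 4  →[9↦10]→  4 = 4  −1 ⇒ G_5=3
G_5=3  [base 10] 3  →[10↦11]→  3 = 3  −1 ⇒ G_6=2
G_6=2  [base 11] 2  →[11↦12]→  2 = 2  −1 ⇒ G_7=1
G_7=1  [base 12] 1  →[12↦13]→  1 = 1  −1 ⇒ G_8=0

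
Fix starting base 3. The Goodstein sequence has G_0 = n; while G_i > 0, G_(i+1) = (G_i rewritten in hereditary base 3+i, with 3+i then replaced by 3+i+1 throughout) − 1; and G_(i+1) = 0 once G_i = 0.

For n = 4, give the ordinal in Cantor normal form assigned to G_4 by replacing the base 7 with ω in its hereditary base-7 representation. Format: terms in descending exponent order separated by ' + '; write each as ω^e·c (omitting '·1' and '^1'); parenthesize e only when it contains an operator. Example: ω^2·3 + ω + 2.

2

G_0 = 4. HB_3(4) = 3 + 1. Bump = 5. G_1 = 4.
G_1 = 4. HB_4(4) = 4. Bump = 5. G_2 = 4.
G_2 = 4. HB_5(4) = 4. Bump = 4. G_3 = 3.
G_3 = 3. HB_6(3) = 3. Bump = 3. G_4 = 2.
G_4 = 2. HB_7(2) = 2. Bump = 2. G_5 = 1.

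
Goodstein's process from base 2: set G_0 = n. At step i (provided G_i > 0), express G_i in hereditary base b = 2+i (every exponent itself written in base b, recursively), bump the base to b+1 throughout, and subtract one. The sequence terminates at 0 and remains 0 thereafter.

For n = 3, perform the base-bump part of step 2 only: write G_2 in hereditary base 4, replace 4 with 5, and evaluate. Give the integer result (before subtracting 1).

3

step 0: 3 = 2 + 1; sub 3 for 2: 3 + 1; = 4; G_1 = 4−1 = 3
step 1: 3 = 3; sub 4 for 3: 4; = 4; G_2 = 4−1 = 3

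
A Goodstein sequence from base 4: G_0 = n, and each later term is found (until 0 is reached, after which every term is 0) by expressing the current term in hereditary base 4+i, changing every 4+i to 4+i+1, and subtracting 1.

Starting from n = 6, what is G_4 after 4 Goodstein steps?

step 0: 6 = 4 + 2; sub 5 for 4: 5 + 2; = 7; G_1 = 7−1 = 6
step 1: 6 = 5 + 1; sub 6 for 5: 6 + 1; = 7; G_2 = 7−1 = 6
step 2: 6 = 6; sub 7 for 6: 7; = 7; G_3 = 7−1 = 6
step 3: 6 = 6; sub 8 for 7: 6; = 6; G_4 = 6−1 = 5
step 4: 5 = 5; sub 9 for 8: 5; = 5; G_5 = 5−1 = 4

5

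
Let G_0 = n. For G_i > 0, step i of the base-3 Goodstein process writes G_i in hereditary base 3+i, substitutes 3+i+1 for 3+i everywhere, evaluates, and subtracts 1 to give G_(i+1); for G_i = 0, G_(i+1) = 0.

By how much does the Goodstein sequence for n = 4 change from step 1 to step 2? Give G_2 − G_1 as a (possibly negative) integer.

0

i=0: 4 = 3 + 1 (b=3); 3→4: 4 + 1 = 5; 5−1 = 4
i=1: 4 = 4 (b=4); 4→5: 5 = 5; 5−1 = 4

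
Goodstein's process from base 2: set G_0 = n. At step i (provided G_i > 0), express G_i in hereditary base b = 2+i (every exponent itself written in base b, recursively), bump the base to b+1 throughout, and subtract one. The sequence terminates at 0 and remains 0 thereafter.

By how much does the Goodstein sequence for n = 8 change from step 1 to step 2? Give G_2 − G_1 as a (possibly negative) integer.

i=0: 8 = 2^(2 + 1) (b=2); 2→3: 3^(3 + 1) = 81; 81−1 = 80
i=1: 80 = 2·3^3 + 2·3^2 + 2·3 + 2 (b=3); 3→4: 2·4^4 + 2·4^2 + 2·4 + 2 = 554; 554−1 = 553

473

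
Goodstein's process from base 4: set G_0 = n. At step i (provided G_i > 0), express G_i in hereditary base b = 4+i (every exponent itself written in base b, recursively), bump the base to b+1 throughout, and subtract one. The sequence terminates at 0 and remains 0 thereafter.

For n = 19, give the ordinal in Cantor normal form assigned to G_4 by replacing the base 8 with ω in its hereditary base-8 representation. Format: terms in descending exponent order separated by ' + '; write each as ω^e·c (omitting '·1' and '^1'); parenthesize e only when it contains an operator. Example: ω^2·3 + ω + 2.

base 4: 19 = 4^2 + 3; at 5: 5^2 + 3 = 28; next = 27
base 5: 27 = 5^2 + 2; at 6: 6^2 + 2 = 38; next = 37
base 6: 37 = 6^2 + 1; at 7: 7^2 + 1 = 50; next = 49
base 7: 49 = 7^2; at 8: 8^2 = 64; next = 63
base 8: 63 = 7·8 + 7; at 9: 7·9 + 7 = 70; next = 69

ω·7 + 7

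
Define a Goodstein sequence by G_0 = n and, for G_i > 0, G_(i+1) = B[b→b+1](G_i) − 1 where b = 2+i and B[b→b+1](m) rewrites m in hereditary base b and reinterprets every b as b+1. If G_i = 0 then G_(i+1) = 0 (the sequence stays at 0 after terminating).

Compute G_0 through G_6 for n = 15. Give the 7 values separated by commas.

G_0=15  [base 2] 2^(2 + 1) + 2^2 + 2 + 1  →[2↦3]→  3^(3 + 1) + 3^3 + 3 + 1 = 112  −1 ⇒ G_1=111
G_1=111  [base 3] 3^(3 + 1) + 3^3 + 3  →[3↦4]→  4^(4 + 1) + 4^4 + 4 = 1284  −1 ⇒ G_2=1283
G_2=1283  [base 4] 4^(4 + 1) + 4^4 + 3  →[4↦5]→  5^(5 + 1) + 5^5 + 3 = 18753  −1 ⇒ G_3=18752
G_3=18752  [base 5] 5^(5 + 1) + 5^5 + 2  →[5↦6]→  6^(6 + 1) + 6^6 + 2 = 326594  −1 ⇒ G_4=326593
G_4=326593  [base 6] 6^(6 + 1) + 6^6 + 1  →[6↦7]→  7^(7 + 1) + 7^7 + 1 = 6588345  −1 ⇒ G_5=6588344
G_5=6588344  [base 7] 7^(7 + 1) + 7^7  →[7↦8]→  8^(8 + 1) + 8^8 = 150994944  −1 ⇒ G_6=150994943

15, 111, 1283, 18752, 326593, 6588344, 150994943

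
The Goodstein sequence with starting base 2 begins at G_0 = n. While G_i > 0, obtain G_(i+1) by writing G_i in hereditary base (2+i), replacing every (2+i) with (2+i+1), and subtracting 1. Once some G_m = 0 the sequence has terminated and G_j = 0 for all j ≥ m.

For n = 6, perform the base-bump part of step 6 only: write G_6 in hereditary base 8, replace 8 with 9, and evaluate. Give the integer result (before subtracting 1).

i=0: 6 = 2^2 + 2 (b=2); 2→3: 3^3 + 3 = 30; 30−1 = 29
i=1: 29 = 3^3 + 2 (b=3); 3→4: 4^4 + 2 = 258; 258−1 = 257
i=2: 257 = 4^4 + 1 (b=4); 4→5: 5^5 + 1 = 3126; 3126−1 = 3125
i=3: 3125 = 5^5 (b=5); 5→6: 6^6 = 46656; 46656−1 = 46655
i=4: 46655 = 5·6^5 + 5·6^4 + 5·6^3 + 5·6^2 + 5·6 + 5 (b=6); 6→7: 5·7^5 + 5·7^4 + 5·7^3 + 5·7^2 + 5·7 + 5 = 98040; 98040−1 = 98039
i=5: 98039 = 5·7^5 + 5·7^4 + 5·7^3 + 5·7^2 + 5·7 + 4 (b=7); 7→8: 5·8^5 + 5·8^4 + 5·8^3 + 5·8^2 + 5·8 + 4 = 187244; 187244−1 = 187243
i=6: 187243 = 5·8^5 + 5·8^4 + 5·8^3 + 5·8^2 + 5·8 + 3 (b=8); 8→9: 5·9^5 + 5·9^4 + 5·9^3 + 5·9^2 + 5·9 + 3 = 332148; 332148−1 = 332147

332148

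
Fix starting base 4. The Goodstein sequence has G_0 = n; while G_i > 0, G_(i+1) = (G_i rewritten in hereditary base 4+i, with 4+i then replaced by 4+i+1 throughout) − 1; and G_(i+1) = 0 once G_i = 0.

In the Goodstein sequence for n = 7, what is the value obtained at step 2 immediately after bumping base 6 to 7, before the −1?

G_0 = 7. HB_4(7) = 4 + 3. Bump = 8. G_1 = 7.
G_1 = 7. HB_5(7) = 5 + 2. Bump = 8. G_2 = 7.
G_2 = 7. HB_6(7) = 6 + 1. Bump = 8. G_3 = 7.

8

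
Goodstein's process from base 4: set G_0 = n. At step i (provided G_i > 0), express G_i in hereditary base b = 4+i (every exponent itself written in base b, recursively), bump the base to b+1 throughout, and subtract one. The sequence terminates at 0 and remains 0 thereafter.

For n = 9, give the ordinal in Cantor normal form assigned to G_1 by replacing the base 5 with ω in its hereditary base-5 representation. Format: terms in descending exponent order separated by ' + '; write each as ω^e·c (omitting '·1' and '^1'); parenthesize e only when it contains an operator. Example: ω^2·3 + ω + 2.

step 0: 9 = 2·4 + 1; sub 5 for 4: 2·5 + 1; = 11; G_1 = 11−1 = 10
step 1: 10 = 2·5; sub 6 for 5: 2·6; = 12; G_2 = 12−1 = 11

ω·2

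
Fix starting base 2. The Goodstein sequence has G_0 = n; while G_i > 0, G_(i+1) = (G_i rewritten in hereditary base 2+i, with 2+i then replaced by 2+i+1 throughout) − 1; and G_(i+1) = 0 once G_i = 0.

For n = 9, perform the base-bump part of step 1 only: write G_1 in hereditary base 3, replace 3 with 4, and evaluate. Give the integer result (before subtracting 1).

(0) 9|_2 = 2^(2 + 1) + 1 ↦ 3^(3 + 1) + 1|_3 = 82 ⇒ 81
(1) 81|_3 = 3^(3 + 1) ↦ 4^(4 + 1)|_4 = 1024 ⇒ 1023

1024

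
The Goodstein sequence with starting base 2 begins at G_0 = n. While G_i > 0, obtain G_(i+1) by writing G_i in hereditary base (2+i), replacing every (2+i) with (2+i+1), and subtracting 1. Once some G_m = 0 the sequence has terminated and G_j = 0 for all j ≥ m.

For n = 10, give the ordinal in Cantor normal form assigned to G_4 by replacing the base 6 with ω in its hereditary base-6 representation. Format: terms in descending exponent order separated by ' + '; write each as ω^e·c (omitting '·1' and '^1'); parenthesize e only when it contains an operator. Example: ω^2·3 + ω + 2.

[0] 10 ≡ 2^(2 + 1) + 2 (base 2). Lift 3: 84. −1: 83.
[1] 83 ≡ 3^(3 + 1) + 2 (base 3). Lift 4: 1026. −1: 1025.
[2] 1025 ≡ 4^(4 + 1) + 1 (base 4). Lift 5: 15626. −1: 15625.
[3] 15625 ≡ 5^(5 + 1) (base 5). Lift 6: 279936. −1: 279935.
[4] 279935 ≡ 5·6^6 + 5·6^5 + 5·6^4 + 5·6^3 + 5·6^2 + 5·6 + 5 (base 6). Lift 7: 4215755. −1: 4215754.

ω^ω·5 + ω^5·5 + ω^4·5 + ω^3·5 + ω^2·5 + ω·5 + 5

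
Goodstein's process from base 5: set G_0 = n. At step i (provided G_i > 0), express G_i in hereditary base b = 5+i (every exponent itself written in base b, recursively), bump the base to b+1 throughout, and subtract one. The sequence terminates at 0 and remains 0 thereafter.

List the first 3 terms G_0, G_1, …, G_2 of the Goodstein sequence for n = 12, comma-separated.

12, 13, 14

base 5: 12 = 2·5 + 2; at 6: 2·6 + 2 = 14; next = 13
base 6: 13 = 2·6 + 1; at 7: 2·7 + 1 = 15; next = 14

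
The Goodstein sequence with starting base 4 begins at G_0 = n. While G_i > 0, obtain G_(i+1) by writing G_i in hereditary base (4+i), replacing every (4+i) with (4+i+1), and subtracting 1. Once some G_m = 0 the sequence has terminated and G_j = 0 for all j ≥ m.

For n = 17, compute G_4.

43

(0) 17|_4 = 4^2 + 1 ↦ 5^2 + 1|_5 = 26 ⇒ 25
(1) 25|_5 = 5^2 ↦ 6^2|_6 = 36 ⇒ 35
(2) 35|_6 = 5·6 + 5 ↦ 5·7 + 5|_7 = 40 ⇒ 39
(3) 39|_7 = 5·7 + 4 ↦ 5·8 + 4|_8 = 44 ⇒ 43
(4) 43|_8 = 5·8 + 3 ↦ 5·9 + 3|_9 = 48 ⇒ 47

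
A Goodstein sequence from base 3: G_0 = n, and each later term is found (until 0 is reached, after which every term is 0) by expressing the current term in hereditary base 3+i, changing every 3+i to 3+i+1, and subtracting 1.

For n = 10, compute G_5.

(0) 10|_3 = 3^2 + 1 ↦ 4^2 + 1|_4 = 17 ⇒ 16
(1) 16|_4 = 4^2 ↦ 5^2|_5 = 25 ⇒ 24
(2) 24|_5 = 4·5 + 4 ↦ 4·6 + 4|_6 = 28 ⇒ 27
(3) 27|_6 = 4·6 + 3 ↦ 4·7 + 3|_7 = 31 ⇒ 30
(4) 30|_7 = 4·7 + 2 ↦ 4·8 + 2|_8 = 34 ⇒ 33
(5) 33|_8 = 4·8 + 1 ↦ 4·9 + 1|_9 = 37 ⇒ 36

33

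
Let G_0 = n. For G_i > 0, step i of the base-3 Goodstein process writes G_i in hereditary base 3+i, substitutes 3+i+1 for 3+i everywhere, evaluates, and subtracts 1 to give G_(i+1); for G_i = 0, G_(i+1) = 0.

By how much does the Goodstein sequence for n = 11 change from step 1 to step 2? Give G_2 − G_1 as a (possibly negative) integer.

(0) 11|_3 = 3^2 + 2 ↦ 4^2 + 2|_4 = 18 ⇒ 17
(1) 17|_4 = 4^2 + 1 ↦ 5^2 + 1|_5 = 26 ⇒ 25

8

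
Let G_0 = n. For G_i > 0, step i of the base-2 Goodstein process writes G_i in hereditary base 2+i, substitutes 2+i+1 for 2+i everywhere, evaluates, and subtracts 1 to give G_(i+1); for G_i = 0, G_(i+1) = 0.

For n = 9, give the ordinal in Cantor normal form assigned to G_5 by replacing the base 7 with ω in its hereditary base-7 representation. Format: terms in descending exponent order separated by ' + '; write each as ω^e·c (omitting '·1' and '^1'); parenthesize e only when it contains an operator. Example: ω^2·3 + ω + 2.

[0] 9 ≡ 2^(2 + 1) + 1 (base 2). Lift 3: 82. −1: 81.
[1] 81 ≡ 3^(3 + 1) (base 3). Lift 4: 1024. −1: 1023.
[2] 1023 ≡ 3·4^4 + 3·4^3 + 3·4^2 + 3·4 + 3 (base 4). Lift 5: 9843. −1: 9842.
[3] 9842 ≡ 3·5^5 + 3·5^3 + 3·5^2 + 3·5 + 2 (base 5). Lift 6: 140744. −1: 140743.
[4] 140743 ≡ 3·6^6 + 3·6^3 + 3·6^2 + 3·6 + 1 (base 6). Lift 7: 2471827. −1: 2471826.

ω^ω·3 + ω^3·3 + ω^2·3 + ω·3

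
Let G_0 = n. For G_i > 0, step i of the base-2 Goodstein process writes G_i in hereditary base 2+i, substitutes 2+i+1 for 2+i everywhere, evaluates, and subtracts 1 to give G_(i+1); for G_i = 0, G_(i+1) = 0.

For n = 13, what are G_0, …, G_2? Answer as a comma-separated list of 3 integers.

G_0=13  [base 2] 2^(2 + 1) + 2^2 + 1  →[2↦3]→  3^(3 + 1) + 3^3 + 1 = 109  −1 ⇒ G_1=108
G_1=108  [base 3] 3^(3 + 1) + 3^3  →[3↦4]→  4^(4 + 1) + 4^4 = 1280  −1 ⇒ G_2=1279

13, 108, 1279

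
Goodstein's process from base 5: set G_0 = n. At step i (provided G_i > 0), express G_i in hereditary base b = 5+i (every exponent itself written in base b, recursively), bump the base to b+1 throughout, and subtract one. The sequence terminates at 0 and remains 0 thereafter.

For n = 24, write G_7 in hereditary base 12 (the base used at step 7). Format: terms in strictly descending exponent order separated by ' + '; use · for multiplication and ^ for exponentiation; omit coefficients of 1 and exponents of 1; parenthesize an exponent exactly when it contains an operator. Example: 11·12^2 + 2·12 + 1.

base 5: 24 = 4·5 + 4; at 6: 4·6 + 4 = 28; next = 27
base 6: 27 = 4·6 + 3; at 7: 4·7 + 3 = 31; next = 30
base 7: 30 = 4·7 + 2; at 8: 4·8 + 2 = 34; next = 33
base 8: 33 = 4·8 + 1; at 9: 4·9 + 1 = 37; next = 36
base 9: 36 = 4·9; at 10: 4·10 = 40; next = 39
base 10: 39 = 3·10 + 9; at 11: 3·11 + 9 = 42; next = 41
base 11: 41 = 3·11 + 8; at 12: 3·12 + 8 = 44; next = 43
base 12: 43 = 3·12 + 7; at 13: 3·13 + 7 = 46; next = 45

3·12 + 7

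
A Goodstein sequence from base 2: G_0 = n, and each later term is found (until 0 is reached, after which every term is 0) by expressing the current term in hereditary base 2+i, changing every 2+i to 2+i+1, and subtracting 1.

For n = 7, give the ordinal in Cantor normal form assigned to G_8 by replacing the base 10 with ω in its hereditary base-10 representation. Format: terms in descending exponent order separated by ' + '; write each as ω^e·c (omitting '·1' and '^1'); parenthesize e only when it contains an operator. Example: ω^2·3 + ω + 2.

ω^7·7 + ω^6·7 + ω^5·7 + ω^4·7 + ω^3·7 + ω^2·7 + ω·7 + 5

step 0: 7 = 2^2 + 2 + 1; sub 3 for 2: 3^3 + 3 + 1; = 31; G_1 = 31−1 = 30
step 1: 30 = 3^3 + 3; sub 4 for 3: 4^4 + 4; = 260; G_2 = 260−1 = 259
step 2: 259 = 4^4 + 3; sub 5 for 4: 5^5 + 3; = 3128; G_3 = 3128−1 = 3127
step 3: 3127 = 5^5 + 2; sub 6 for 5: 6^6 + 2; = 46658; G_4 = 46658−1 = 46657
step 4: 46657 = 6^6 + 1; sub 7 for 6: 7^7 + 1; = 823544; G_5 = 823544−1 = 823543
step 5: 823543 = 7^7; sub 8 for 7: 8^8; = 16777216; G_6 = 16777216−1 = 16777215
step 6: 16777215 = 7·8^7 + 7·8^6 + 7·8^5 + 7·8^4 + 7·8^3 + 7·8^2 + 7·8 + 7; sub 9 for 8: 7·9^7 + 7·9^6 + 7·9^5 + 7·9^4 + 7·9^3 + 7·9^2 + 7·9 + 7; = 37665880; G_7 = 37665880−1 = 37665879
step 7: 37665879 = 7·9^7 + 7·9^6 + 7·9^5 + 7·9^4 + 7·9^3 + 7·9^2 + 7·9 + 6; sub 10 for 9: 7·10^7 + 7·10^6 + 7·10^5 + 7·10^4 + 7·10^3 + 7·10^2 + 7·10 + 6; = 77777776; G_8 = 77777776−1 = 77777775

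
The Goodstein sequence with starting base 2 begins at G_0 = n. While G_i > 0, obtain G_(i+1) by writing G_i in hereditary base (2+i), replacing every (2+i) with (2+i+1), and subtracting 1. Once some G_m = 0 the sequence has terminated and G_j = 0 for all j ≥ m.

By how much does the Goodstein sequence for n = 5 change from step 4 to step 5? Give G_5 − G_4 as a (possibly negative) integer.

422

G_0=5  [base 2] 2^2 + 1  →[2↦3]→  3^3 + 1 = 28  −1 ⇒ G_1=27
G_1=27  [base 3] 3^3  →[3↦4]→  4^4 = 256  −1 ⇒ G_2=255
G_2=255  [base 4] 3·4^3 + 3·4^2 + 3·4 + 3  →[4↦5]→  3·5^3 + 3·5^2 + 3·5 + 3 = 468  −1 ⇒ G_3=467
G_3=467  [base 5] 3·5^3 + 3·5^2 + 3·5 + 2  →[5↦6]→  3·6^3 + 3·6^2 + 3·6 + 2 = 776  −1 ⇒ G_4=775
G_4=775  [base 6] 3·6^3 + 3·6^2 + 3·6 + 1  →[6↦7]→  3·7^3 + 3·7^2 + 3·7 + 1 = 1198  −1 ⇒ G_5=1197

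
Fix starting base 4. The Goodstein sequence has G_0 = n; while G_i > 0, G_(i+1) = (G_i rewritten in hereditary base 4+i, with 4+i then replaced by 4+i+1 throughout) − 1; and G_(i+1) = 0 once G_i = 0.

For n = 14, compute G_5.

22

14 —HB4→ 3·4 + 2 —bump→ 3·5 + 2 = 17 —(−1)→ 16
16 —HB5→ 3·5 + 1 —bump→ 3·6 + 1 = 19 —(−1)→ 18
18 —HB6→ 3·6 —bump→ 3·7 = 21 —(−1)→ 20
20 —HB7→ 2·7 + 6 —bump→ 2·8 + 6 = 22 —(−1)→ 21
21 —HB8→ 2·8 + 5 —bump→ 2·9 + 5 = 23 —(−1)→ 22
22 —HB9→ 2·9 + 4 —bump→ 2·10 + 4 = 24 —(−1)→ 23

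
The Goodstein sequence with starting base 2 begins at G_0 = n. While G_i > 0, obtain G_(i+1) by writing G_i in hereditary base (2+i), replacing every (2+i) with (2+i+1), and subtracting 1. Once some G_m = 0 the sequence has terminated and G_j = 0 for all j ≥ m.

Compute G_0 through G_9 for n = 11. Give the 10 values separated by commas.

11, 84, 1027, 15627, 279937, 5764801, 134217727, 2749609302, 70077777775, 1997331745490

[0] 11 ≡ 2^(2 + 1) + 2 + 1 (base 2). Lift 3: 85. −1: 84.
[1] 84 ≡ 3^(3 + 1) + 3 (base 3). Lift 4: 1028. −1: 1027.
[2] 1027 ≡ 4^(4 + 1) + 3 (base 4). Lift 5: 15628. −1: 15627.
[3] 15627 ≡ 5^(5 + 1) + 2 (base 5). Lift 6: 279938. −1: 279937.
[4] 279937 ≡ 6^(6 + 1) + 1 (base 6). Lift 7: 5764802. −1: 5764801.
[5] 5764801 ≡ 7^(7 + 1) (base 7). Lift 8: 134217728. −1: 134217727.
[6] 134217727 ≡ 7·8^8 + 7·8^7 + 7·8^6 + 7·8^5 + 7·8^4 + 7·8^3 + 7·8^2 + 7·8 + 7 (base 8). Lift 9: 2749609303. −1: 2749609302.
[7] 2749609302 ≡ 7·9^9 + 7·9^7 + 7·9^6 + 7·9^5 + 7·9^4 + 7·9^3 + 7·9^2 + 7·9 + 6 (base 9). Lift 10: 70077777776. −1: 70077777775.
[8] 70077777775 ≡ 7·10^10 + 7·10^7 + 7·10^6 + 7·10^5 + 7·10^4 + 7·10^3 + 7·10^2 + 7·10 + 5 (base 10). Lift 11: 1997331745491. −1: 1997331745490.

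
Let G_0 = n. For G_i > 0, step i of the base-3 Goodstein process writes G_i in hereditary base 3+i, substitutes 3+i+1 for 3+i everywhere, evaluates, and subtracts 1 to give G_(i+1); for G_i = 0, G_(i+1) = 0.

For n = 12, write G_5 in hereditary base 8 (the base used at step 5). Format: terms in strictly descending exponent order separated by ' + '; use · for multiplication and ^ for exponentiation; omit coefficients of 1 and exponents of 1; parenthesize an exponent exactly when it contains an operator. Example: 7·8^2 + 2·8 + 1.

7·8 + 7

i=0: 12 = 3^2 + 3 (b=3); 3→4: 4^2 + 4 = 20; 20−1 = 19
i=1: 19 = 4^2 + 3 (b=4); 4→5: 5^2 + 3 = 28; 28−1 = 27
i=2: 27 = 5^2 + 2 (b=5); 5→6: 6^2 + 2 = 38; 38−1 = 37
i=3: 37 = 6^2 + 1 (b=6); 6→7: 7^2 + 1 = 50; 50−1 = 49
i=4: 49 = 7^2 (b=7); 7→8: 8^2 = 64; 64−1 = 63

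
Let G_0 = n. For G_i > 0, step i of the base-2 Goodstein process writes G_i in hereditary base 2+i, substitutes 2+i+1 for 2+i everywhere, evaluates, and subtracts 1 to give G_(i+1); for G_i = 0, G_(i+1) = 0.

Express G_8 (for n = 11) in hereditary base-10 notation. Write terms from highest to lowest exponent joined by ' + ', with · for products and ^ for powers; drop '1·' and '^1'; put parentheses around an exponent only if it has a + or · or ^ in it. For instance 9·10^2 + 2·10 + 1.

7·10^10 + 7·10^7 + 7·10^6 + 7·10^5 + 7·10^4 + 7·10^3 + 7·10^2 + 7·10 + 5

G_0=11  [base 2] 2^(2 + 1) + 2 + 1  →[2↦3]→  3^(3 + 1) + 3 + 1 = 85  −1 ⇒ G_1=84
G_1=84  [base 3] 3^(3 + 1) + 3  →[3↦4]→  4^(4 + 1) + 4 = 1028  −1 ⇒ G_2=1027
G_2=1027  [base 4] 4^(4 + 1) + 3  →[4↦5]→  5^(5 + 1) + 3 = 15628  −1 ⇒ G_3=15627
G_3=15627  [base 5] 5^(5 + 1) + 2  →[5↦6]→  6^(6 + 1) + 2 = 279938  −1 ⇒ G_4=279937
G_4=279937  [base 6] 6^(6 + 1) + 1  →[6↦7]→  7^(7 + 1) + 1 = 5764802  −1 ⇒ G_5=5764801
G_5=5764801  [base 7] 7^(7 + 1)  →[7↦8]→  8^(8 + 1) = 134217728  −1 ⇒ G_6=134217727
G_6=134217727  [base 8] 7·8^8 + 7·8^7 + 7·8^6 + 7·8^5 + 7·8^4 + 7·8^3 + 7·8^2 + 7·8 + 7  →[8↦9]→  7·9^9 + 7·9^7 + 7·9^6 + 7·9^5 + 7·9^4 + 7·9^3 + 7·9^2 + 7·9 + 7 = 2749609303  −1 ⇒ G_7=2749609302
G_7=2749609302  [base 9] 7·9^9 + 7·9^7 + 7·9^6 + 7·9^5 + 7·9^4 + 7·9^3 + 7·9^2 + 7·9 + 6  →[9↦10]→  7·10^10 + 7·10^7 + 7·10^6 + 7·10^5 + 7·10^4 + 7·10^3 + 7·10^2 + 7·10 + 6 = 70077777776  −1 ⇒ G_8=70077777775
G_8=70077777775  [base 10] 7·10^10 + 7·10^7 + 7·10^6 + 7·10^5 + 7·10^4 + 7·10^3 + 7·10^2 + 7·10 + 5  →[10↦11]→  7·11^11 + 7·11^7 + 7·11^6 + 7·11^5 + 7·11^4 + 7·11^3 + 7·11^2 + 7·11 + 5 = 1997331745491  −1 ⇒ G_9=1997331745490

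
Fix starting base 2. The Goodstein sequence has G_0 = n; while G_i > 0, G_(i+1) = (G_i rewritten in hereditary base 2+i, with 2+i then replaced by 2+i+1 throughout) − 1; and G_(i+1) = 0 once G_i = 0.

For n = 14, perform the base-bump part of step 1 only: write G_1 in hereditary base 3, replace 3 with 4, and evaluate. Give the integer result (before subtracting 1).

(0) 14|_2 = 2^(2 + 1) + 2^2 + 2 ↦ 3^(3 + 1) + 3^3 + 3|_3 = 111 ⇒ 110
(1) 110|_3 = 3^(3 + 1) + 3^3 + 2 ↦ 4^(4 + 1) + 4^4 + 2|_4 = 1282 ⇒ 1281

1282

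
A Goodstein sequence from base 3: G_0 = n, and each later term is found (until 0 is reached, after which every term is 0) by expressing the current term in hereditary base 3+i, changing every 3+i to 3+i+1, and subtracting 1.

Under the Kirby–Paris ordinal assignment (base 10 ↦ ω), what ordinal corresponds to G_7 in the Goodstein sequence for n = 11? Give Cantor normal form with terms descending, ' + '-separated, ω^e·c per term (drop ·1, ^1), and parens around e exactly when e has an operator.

ω·5 + 1

step 0: 11 = 3^2 + 2; sub 4 for 3: 4^2 + 2; = 18; G_1 = 18−1 = 17
step 1: 17 = 4^2 + 1; sub 5 for 4: 5^2 + 1; = 26; G_2 = 26−1 = 25
step 2: 25 = 5^2; sub 6 for 5: 6^2; = 36; G_3 = 36−1 = 35
step 3: 35 = 5·6 + 5; sub 7 for 6: 5·7 + 5; = 40; G_4 = 40−1 = 39
step 4: 39 = 5·7 + 4; sub 8 for 7: 5·8 + 4; = 44; G_5 = 44−1 = 43
step 5: 43 = 5·8 + 3; sub 9 for 8: 5·9 + 3; = 48; G_6 = 48−1 = 47
step 6: 47 = 5·9 + 2; sub 10 for 9: 5·10 + 2; = 52; G_7 = 52−1 = 51
step 7: 51 = 5·10 + 1; sub 11 for 10: 5·11 + 1; = 56; G_8 = 56−1 = 55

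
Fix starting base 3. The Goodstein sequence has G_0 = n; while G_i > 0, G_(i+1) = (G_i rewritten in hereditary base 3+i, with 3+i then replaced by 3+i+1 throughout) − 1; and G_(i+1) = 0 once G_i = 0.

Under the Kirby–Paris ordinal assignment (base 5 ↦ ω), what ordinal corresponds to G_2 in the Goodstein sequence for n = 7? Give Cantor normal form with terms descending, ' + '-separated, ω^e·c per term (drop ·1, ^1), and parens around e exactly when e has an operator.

i=0: 7 = 2·3 + 1 (b=3); 3→4: 2·4 + 1 = 9; 9−1 = 8
i=1: 8 = 2·4 (b=4); 4→5: 2·5 = 10; 10−1 = 9
i=2: 9 = 5 + 4 (b=5); 5→6: 6 + 4 = 10; 10−1 = 9

ω + 4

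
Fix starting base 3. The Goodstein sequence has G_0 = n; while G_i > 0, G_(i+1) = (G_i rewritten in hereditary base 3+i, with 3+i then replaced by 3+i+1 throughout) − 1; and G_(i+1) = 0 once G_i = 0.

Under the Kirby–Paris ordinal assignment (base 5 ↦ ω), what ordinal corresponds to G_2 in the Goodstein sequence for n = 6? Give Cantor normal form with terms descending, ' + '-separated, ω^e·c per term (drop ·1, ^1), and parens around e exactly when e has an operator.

ω + 2

[0] 6 ≡ 2·3 (base 3). Lift 4: 8. −1: 7.
[1] 7 ≡ 4 + 3 (base 4). Lift 5: 8. −1: 7.
[2] 7 ≡ 5 + 2 (base 5). Lift 6: 8. −1: 7.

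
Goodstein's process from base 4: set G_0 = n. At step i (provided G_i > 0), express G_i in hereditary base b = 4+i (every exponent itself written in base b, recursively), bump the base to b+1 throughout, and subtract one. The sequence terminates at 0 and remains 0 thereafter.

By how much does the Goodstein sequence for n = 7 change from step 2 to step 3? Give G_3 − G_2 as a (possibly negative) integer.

[0] 7 ≡ 4 + 3 (base 4). Lift 5: 8. −1: 7.
[1] 7 ≡ 5 + 2 (base 5). Lift 6: 8. −1: 7.
[2] 7 ≡ 6 + 1 (base 6). Lift 7: 8. −1: 7.

0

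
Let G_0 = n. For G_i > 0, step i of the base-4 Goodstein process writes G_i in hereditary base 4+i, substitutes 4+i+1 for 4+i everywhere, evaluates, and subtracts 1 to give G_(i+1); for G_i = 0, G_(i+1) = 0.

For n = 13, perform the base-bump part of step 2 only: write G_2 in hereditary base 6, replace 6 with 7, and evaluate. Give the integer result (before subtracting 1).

19

G_0=13  [base 4] 3·4 + 1  →[4↦5]→  3·5 + 1 = 16  −1 ⇒ G_1=15
G_1=15  [base 5] 3·5  →[5↦6]→  3·6 = 18  −1 ⇒ G_2=17
G_2=17  [base 6] 2·6 + 5  →[6↦7]→  2·7 + 5 = 19  −1 ⇒ G_3=18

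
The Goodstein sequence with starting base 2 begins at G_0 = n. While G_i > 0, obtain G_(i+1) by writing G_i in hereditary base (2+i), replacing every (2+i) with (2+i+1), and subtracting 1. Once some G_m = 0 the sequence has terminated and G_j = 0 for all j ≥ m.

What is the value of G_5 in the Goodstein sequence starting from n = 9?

G_0 = 9. HB_2(9) = 2^(2 + 1) + 1. Bump = 82. G_1 = 81.
G_1 = 81. HB_3(81) = 3^(3 + 1). Bump = 1024. G_2 = 1023.
G_2 = 1023. HB_4(1023) = 3·4^4 + 3·4^3 + 3·4^2 + 3·4 + 3. Bump = 9843. G_3 = 9842.
G_3 = 9842. HB_5(9842) = 3·5^5 + 3·5^3 + 3·5^2 + 3·5 + 2. Bump = 140744. G_4 = 140743.
G_4 = 140743. HB_6(140743) = 3·6^6 + 3·6^3 + 3·6^2 + 3·6 + 1. Bump = 2471827. G_5 = 2471826.

2471826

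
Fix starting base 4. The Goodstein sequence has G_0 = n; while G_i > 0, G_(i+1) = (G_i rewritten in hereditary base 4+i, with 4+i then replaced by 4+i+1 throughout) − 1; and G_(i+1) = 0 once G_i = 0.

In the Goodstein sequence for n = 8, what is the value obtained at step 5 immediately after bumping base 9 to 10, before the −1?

10

(0) 8|_4 = 2·4 ↦ 2·5|_5 = 10 ⇒ 9
(1) 9|_5 = 5 + 4 ↦ 6 + 4|_6 = 10 ⇒ 9
(2) 9|_6 = 6 + 3 ↦ 7 + 3|_7 = 10 ⇒ 9
(3) 9|_7 = 7 + 2 ↦ 8 + 2|_8 = 10 ⇒ 9
(4) 9|_8 = 8 + 1 ↦ 9 + 1|_9 = 10 ⇒ 9
(5) 9|_9 = 9 ↦ 10|_10 = 10 ⇒ 9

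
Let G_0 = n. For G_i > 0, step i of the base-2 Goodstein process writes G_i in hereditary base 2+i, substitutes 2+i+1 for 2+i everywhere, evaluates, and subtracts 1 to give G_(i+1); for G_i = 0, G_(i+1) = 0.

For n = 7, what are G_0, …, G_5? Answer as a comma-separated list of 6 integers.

(0) 7|_2 = 2^2 + 2 + 1 ↦ 3^3 + 3 + 1|_3 = 31 ⇒ 30
(1) 30|_3 = 3^3 + 3 ↦ 4^4 + 4|_4 = 260 ⇒ 259
(2) 259|_4 = 4^4 + 3 ↦ 5^5 + 3|_5 = 3128 ⇒ 3127
(3) 3127|_5 = 5^5 + 2 ↦ 6^6 + 2|_6 = 46658 ⇒ 46657
(4) 46657|_6 = 6^6 + 1 ↦ 7^7 + 1|_7 = 823544 ⇒ 823543

7, 30, 259, 3127, 46657, 823543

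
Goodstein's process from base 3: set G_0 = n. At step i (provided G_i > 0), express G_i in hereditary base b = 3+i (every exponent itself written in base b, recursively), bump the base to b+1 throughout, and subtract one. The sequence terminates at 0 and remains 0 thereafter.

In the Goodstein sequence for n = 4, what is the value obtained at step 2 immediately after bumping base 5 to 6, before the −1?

step 0: 4 = 3 + 1; sub 4 for 3: 4 + 1; = 5; G_1 = 5−1 = 4
step 1: 4 = 4; sub 5 for 4: 5; = 5; G_2 = 5−1 = 4

4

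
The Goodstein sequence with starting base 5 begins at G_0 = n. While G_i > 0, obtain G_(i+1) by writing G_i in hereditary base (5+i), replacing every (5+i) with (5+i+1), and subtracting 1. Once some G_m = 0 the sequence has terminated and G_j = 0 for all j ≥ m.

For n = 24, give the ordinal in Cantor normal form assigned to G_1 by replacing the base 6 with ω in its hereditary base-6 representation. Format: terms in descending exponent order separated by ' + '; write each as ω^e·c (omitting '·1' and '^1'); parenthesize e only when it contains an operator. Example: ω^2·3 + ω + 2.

ω·4 + 3

24 —HB5→ 4·5 + 4 —bump→ 4·6 + 4 = 28 —(−1)→ 27
27 —HB6→ 4·6 + 3 —bump→ 4·7 + 3 = 31 —(−1)→ 30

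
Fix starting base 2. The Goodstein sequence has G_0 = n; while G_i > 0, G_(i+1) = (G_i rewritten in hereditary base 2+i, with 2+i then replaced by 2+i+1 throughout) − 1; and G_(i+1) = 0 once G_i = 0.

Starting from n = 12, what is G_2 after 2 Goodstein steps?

12 —HB2→ 2^(2 + 1) + 2^2 —bump→ 3^(3 + 1) + 3^3 = 108 —(−1)→ 107
107 —HB3→ 3^(3 + 1) + 2·3^2 + 2·3 + 2 —bump→ 4^(4 + 1) + 2·4^2 + 2·4 + 2 = 1066 —(−1)→ 1065
1065 —HB4→ 4^(4 + 1) + 2·4^2 + 2·4 + 1 —bump→ 5^(5 + 1) + 2·5^2 + 2·5 + 1 = 15686 —(−1)→ 15685

1065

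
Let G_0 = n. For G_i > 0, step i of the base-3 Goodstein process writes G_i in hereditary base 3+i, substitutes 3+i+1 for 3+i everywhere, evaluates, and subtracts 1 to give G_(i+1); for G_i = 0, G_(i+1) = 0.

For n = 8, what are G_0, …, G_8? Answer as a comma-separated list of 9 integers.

G_0 = 8. HB_3(8) = 2·3 + 2. Bump = 10. G_1 = 9.
G_1 = 9. HB_4(9) = 2·4 + 1. Bump = 11. G_2 = 10.
G_2 = 10. HB_5(10) = 2·5. Bump = 12. G_3 = 11.
G_3 = 11. HB_6(11) = 6 + 5. Bump = 12. G_4 = 11.
G_4 = 11. HB_7(11) = 7 + 4. Bump = 12. G_5 = 11.
G_5 = 11. HB_8(11) = 8 + 3. Bump = 12. G_6 = 11.
G_6 = 11. HB_9(11) = 9 + 2. Bump = 12. G_7 = 11.
G_7 = 11. HB_10(11) = 10 + 1. Bump = 12. G_8 = 11.

8, 9, 10, 11, 11, 11, 11, 11, 11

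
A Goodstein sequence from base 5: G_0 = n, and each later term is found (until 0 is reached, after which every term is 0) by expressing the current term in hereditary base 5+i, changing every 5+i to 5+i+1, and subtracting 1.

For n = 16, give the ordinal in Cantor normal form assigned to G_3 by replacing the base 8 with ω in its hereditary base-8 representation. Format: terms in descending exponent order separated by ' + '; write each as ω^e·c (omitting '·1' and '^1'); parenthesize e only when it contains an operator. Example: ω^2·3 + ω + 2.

step 0: 16 = 3·5 + 1; sub 6 for 5: 3·6 + 1; = 19; G_1 = 19−1 = 18
step 1: 18 = 3·6; sub 7 for 6: 3·7; = 21; G_2 = 21−1 = 20
step 2: 20 = 2·7 + 6; sub 8 for 7: 2·8 + 6; = 22; G_3 = 22−1 = 21
step 3: 21 = 2·8 + 5; sub 9 for 8: 2·9 + 5; = 23; G_4 = 23−1 = 22

ω·2 + 5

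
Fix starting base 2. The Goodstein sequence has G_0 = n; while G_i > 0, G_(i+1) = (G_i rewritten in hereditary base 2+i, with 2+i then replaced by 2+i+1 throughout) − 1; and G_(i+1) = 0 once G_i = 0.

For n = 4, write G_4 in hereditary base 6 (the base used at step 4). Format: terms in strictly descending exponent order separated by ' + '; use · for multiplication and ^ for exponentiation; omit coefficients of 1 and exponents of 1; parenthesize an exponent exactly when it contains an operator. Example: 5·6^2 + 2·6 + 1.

2·6^2 + 6 + 5

(0) 4|_2 = 2^2 ↦ 3^3|_3 = 27 ⇒ 26
(1) 26|_3 = 2·3^2 + 2·3 + 2 ↦ 2·4^2 + 2·4 + 2|_4 = 42 ⇒ 41
(2) 41|_4 = 2·4^2 + 2·4 + 1 ↦ 2·5^2 + 2·5 + 1|_5 = 61 ⇒ 60
(3) 60|_5 = 2·5^2 + 2·5 ↦ 2·6^2 + 2·6|_6 = 84 ⇒ 83
(4) 83|_6 = 2·6^2 + 6 + 5 ↦ 2·7^2 + 7 + 5|_7 = 110 ⇒ 109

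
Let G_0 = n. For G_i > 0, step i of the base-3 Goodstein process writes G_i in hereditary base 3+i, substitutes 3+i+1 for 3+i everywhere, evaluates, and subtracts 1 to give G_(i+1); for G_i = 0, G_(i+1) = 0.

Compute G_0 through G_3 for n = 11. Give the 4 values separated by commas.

11, 17, 25, 35

G_0=11  [base 3] 3^2 + 2  →[3↦4]→  4^2 + 2 = 18  −1 ⇒ G_1=17
G_1=17  [base 4] 4^2 + 1  →[4↦5]→  5^2 + 1 = 26  −1 ⇒ G_2=25
G_2=25  [base 5] 5^2  →[5↦6]→  6^2 = 36  −1 ⇒ G_3=35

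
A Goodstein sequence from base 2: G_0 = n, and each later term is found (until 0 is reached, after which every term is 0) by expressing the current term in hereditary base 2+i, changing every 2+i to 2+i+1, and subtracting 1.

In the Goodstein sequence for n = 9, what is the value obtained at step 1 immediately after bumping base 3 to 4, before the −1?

[0] 9 ≡ 2^(2 + 1) + 1 (base 2). Lift 3: 82. −1: 81.
[1] 81 ≡ 3^(3 + 1) (base 3). Lift 4: 1024. −1: 1023.

1024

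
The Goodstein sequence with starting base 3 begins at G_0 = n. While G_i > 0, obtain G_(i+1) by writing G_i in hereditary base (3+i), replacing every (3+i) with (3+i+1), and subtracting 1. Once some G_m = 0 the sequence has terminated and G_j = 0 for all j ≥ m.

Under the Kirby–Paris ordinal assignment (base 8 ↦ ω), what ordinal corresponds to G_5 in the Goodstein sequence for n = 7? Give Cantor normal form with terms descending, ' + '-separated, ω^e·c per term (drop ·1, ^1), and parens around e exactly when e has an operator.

[0] 7 ≡ 2·3 + 1 (base 3). Lift 4: 9. −1: 8.
[1] 8 ≡ 2·4 (base 4). Lift 5: 10. −1: 9.
[2] 9 ≡ 5 + 4 (base 5). Lift 6: 10. −1: 9.
[3] 9 ≡ 6 + 3 (base 6). Lift 7: 10. −1: 9.
[4] 9 ≡ 7 + 2 (base 7). Lift 8: 10. −1: 9.
[5] 9 ≡ 8 + 1 (base 8). Lift 9: 10. −1: 9.

ω + 1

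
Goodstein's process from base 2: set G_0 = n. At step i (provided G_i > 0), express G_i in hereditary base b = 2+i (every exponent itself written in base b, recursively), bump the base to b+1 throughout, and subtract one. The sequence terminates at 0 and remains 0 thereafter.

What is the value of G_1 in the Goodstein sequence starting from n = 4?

(0) 4|_2 = 2^2 ↦ 3^3|_3 = 27 ⇒ 26
(1) 26|_3 = 2·3^2 + 2·3 + 2 ↦ 2·4^2 + 2·4 + 2|_4 = 42 ⇒ 41

26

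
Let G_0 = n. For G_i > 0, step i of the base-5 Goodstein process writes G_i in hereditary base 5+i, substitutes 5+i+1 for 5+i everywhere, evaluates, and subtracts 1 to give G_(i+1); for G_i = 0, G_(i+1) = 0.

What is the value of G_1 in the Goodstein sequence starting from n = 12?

12 —HB5→ 2·5 + 2 —bump→ 2·6 + 2 = 14 —(−1)→ 13
13 —HB6→ 2·6 + 1 —bump→ 2·7 + 1 = 15 —(−1)→ 14

13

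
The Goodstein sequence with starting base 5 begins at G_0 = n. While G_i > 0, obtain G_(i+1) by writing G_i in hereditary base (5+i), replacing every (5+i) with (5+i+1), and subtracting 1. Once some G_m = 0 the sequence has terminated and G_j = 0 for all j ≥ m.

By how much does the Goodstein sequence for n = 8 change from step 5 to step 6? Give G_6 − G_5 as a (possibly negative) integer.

[0] 8 ≡ 5 + 3 (base 5). Lift 6: 9. −1: 8.
[1] 8 ≡ 6 + 2 (base 6). Lift 7: 9. −1: 8.
[2] 8 ≡ 7 + 1 (base 7). Lift 8: 9. −1: 8.
[3] 8 ≡ 8 (base 8). Lift 9: 9. −1: 8.
[4] 8 ≡ 8 (base 9). Lift 10: 8. −1: 7.
[5] 7 ≡ 7 (base 10). Lift 11: 7. −1: 6.

-1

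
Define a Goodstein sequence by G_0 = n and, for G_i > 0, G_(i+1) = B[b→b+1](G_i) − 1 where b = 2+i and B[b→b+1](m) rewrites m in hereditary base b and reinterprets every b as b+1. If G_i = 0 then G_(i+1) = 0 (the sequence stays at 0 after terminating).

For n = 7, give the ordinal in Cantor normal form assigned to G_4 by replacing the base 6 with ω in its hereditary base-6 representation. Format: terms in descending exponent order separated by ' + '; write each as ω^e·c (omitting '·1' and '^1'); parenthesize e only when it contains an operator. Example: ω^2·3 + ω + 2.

(0) 7|_2 = 2^2 + 2 + 1 ↦ 3^3 + 3 + 1|_3 = 31 ⇒ 30
(1) 30|_3 = 3^3 + 3 ↦ 4^4 + 4|_4 = 260 ⇒ 259
(2) 259|_4 = 4^4 + 3 ↦ 5^5 + 3|_5 = 3128 ⇒ 3127
(3) 3127|_5 = 5^5 + 2 ↦ 6^6 + 2|_6 = 46658 ⇒ 46657
(4) 46657|_6 = 6^6 + 1 ↦ 7^7 + 1|_7 = 823544 ⇒ 823543

ω^ω + 1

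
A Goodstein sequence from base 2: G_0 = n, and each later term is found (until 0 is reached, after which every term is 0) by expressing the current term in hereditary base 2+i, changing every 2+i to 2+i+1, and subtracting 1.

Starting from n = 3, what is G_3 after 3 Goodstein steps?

i=0: 3 = 2 + 1 (b=2); 2→3: 3 + 1 = 4; 4−1 = 3
i=1: 3 = 3 (b=3); 3→4: 4 = 4; 4−1 = 3
i=2: 3 = 3 (b=4); 4→5: 3 = 3; 3−1 = 2
i=3: 2 = 2 (b=5); 5→6: 2 = 2; 2−1 = 1

2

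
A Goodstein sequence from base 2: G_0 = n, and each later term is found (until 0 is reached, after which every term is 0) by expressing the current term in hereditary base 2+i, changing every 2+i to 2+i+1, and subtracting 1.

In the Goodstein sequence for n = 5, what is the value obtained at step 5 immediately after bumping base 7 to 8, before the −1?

G_0=5  [base 2] 2^2 + 1  →[2↦3]→  3^3 + 1 = 28  −1 ⇒ G_1=27
G_1=27  [base 3] 3^3  →[3↦4]→  4^4 = 256  −1 ⇒ G_2=255
G_2=255  [base 4] 3·4^3 + 3·4^2 + 3·4 + 3  →[4↦5]→  3·5^3 + 3·5^2 + 3·5 + 3 = 468  −1 ⇒ G_3=467
G_3=467  [base 5] 3·5^3 + 3·5^2 + 3·5 + 2  →[5↦6]→  3·6^3 + 3·6^2 + 3·6 + 2 = 776  −1 ⇒ G_4=775
G_4=775  [base 6] 3·6^3 + 3·6^2 + 3·6 + 1  →[6↦7]→  3·7^3 + 3·7^2 + 3·7 + 1 = 1198  −1 ⇒ G_5=1197

1752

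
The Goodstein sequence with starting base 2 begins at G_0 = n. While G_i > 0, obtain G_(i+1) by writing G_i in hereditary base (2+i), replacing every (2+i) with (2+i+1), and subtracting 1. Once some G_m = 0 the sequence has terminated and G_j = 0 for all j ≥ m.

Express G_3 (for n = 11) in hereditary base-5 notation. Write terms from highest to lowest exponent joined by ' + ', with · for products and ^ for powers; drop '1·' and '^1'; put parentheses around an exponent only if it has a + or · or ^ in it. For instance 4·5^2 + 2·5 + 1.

step 0: 11 = 2^(2 + 1) + 2 + 1; sub 3 for 2: 3^(3 + 1) + 3 + 1; = 85; G_1 = 85−1 = 84
step 1: 84 = 3^(3 + 1) + 3; sub 4 for 3: 4^(4 + 1) + 4; = 1028; G_2 = 1028−1 = 1027
step 2: 1027 = 4^(4 + 1) + 3; sub 5 for 4: 5^(5 + 1) + 3; = 15628; G_3 = 15628−1 = 15627
step 3: 15627 = 5^(5 + 1) + 2; sub 6 for 5: 6^(6 + 1) + 2; = 279938; G_4 = 279938−1 = 279937

5^(5 + 1) + 2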